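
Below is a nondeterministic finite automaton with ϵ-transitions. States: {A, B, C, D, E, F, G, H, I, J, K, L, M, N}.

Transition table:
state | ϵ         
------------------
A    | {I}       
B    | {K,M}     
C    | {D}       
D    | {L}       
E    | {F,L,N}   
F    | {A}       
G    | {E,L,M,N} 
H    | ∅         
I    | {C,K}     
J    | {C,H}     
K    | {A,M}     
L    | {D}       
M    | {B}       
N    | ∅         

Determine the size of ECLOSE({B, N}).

9

Start with {B, N}.
From B via ϵ: add K, M.
From K via ϵ: add A.
From A via ϵ: add I.
From I via ϵ: add C.
From C via ϵ: add D.
From D via ϵ: add L.
ϵ-closure = {A, B, C, D, I, K, L, M, N}, which has 9 states.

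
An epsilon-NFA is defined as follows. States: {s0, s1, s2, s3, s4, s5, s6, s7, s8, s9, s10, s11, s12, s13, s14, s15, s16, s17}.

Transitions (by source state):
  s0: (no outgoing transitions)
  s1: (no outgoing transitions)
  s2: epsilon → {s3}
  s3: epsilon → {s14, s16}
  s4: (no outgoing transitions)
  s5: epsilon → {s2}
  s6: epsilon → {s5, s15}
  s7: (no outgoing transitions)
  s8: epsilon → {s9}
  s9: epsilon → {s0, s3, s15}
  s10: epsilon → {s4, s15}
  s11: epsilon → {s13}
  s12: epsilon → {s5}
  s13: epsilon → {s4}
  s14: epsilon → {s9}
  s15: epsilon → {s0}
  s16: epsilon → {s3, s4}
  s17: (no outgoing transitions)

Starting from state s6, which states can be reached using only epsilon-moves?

Start with {s6}.
From s6 via epsilon: add s5, s15.
From s5 via epsilon: add s2.
From s15 via epsilon: add s0.
From s2 via epsilon: add s3.
From s3 via epsilon: add s14, s16.
From s14 via epsilon: add s9.
From s16 via epsilon: add s4.
No new states can be added; the closed set is {s0, s2, s3, s4, s5, s6, s9, s14, s15, s16}.

{s0, s2, s3, s4, s5, s6, s9, s14, s15, s16}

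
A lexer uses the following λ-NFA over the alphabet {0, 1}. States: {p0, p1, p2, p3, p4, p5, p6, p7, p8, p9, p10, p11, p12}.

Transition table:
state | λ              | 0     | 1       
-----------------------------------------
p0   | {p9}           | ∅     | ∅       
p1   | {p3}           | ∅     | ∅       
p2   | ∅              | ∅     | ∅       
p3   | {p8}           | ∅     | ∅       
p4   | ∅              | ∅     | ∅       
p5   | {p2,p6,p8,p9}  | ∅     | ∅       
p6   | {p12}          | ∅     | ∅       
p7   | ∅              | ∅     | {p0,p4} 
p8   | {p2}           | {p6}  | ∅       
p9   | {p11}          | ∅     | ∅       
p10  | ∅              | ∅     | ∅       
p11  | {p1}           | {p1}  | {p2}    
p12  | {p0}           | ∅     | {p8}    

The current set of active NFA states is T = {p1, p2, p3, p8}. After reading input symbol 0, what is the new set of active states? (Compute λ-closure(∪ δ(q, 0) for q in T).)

{p0, p1, p2, p3, p6, p8, p9, p11, p12}

p8 on 0 → {p6}.
No 0-transition from p1, p2, p3.
Union after reading 0: {p6}.
Now take the λ-closure:
From p6 via λ: add p12.
From p12 via λ: add p0.
From p0 via λ: add p9.
From p9 via λ: add p11.
From p11 via λ: add p1.
From p1 via λ: add p3.
From p3 via λ: add p8.
From p8 via λ: add p2.
No new states can be added; the closed set is {p0, p1, p2, p3, p6, p8, p9, p11, p12}.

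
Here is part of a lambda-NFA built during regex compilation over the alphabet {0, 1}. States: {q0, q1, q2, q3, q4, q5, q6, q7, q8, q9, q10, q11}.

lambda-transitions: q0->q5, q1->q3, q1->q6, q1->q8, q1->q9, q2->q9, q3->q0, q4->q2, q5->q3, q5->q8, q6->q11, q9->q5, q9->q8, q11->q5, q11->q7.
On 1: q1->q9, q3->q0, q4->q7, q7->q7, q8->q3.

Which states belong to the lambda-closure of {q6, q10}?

Start with {q6, q10}.
From q6 via lambda: add q11.
From q11 via lambda: add q5, q7.
From q5 via lambda: add q3, q8.
From q3 via lambda: add q0.
No new states can be added; the closed set is {q0, q3, q5, q6, q7, q8, q10, q11}.

{q0, q3, q5, q6, q7, q8, q10, q11}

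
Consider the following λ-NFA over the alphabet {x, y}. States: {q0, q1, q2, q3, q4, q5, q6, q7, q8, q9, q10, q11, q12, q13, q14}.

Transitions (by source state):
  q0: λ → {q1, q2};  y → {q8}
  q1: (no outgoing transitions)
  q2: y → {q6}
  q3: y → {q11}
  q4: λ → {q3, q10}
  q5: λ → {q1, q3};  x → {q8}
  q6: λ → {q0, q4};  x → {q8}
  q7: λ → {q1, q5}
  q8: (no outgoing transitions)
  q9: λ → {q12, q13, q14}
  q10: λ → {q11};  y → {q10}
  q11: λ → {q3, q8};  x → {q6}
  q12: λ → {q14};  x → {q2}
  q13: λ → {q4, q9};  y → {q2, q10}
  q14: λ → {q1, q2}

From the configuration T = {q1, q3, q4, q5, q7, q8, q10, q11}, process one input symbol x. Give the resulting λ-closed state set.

{q0, q1, q2, q3, q4, q6, q8, q10, q11}

q5 on x → {q8}.
q11 on x → {q6}.
No x-transition from q1, q3, q4, q7, q8, q10.
Union after reading x: {q6, q8}.
Now take the λ-closure:
From q6 via λ: add q0, q4.
From q0 via λ: add q1, q2.
From q4 via λ: add q3, q10.
From q10 via λ: add q11.
No new states can be added; the closed set is {q0, q1, q2, q3, q4, q6, q8, q10, q11}.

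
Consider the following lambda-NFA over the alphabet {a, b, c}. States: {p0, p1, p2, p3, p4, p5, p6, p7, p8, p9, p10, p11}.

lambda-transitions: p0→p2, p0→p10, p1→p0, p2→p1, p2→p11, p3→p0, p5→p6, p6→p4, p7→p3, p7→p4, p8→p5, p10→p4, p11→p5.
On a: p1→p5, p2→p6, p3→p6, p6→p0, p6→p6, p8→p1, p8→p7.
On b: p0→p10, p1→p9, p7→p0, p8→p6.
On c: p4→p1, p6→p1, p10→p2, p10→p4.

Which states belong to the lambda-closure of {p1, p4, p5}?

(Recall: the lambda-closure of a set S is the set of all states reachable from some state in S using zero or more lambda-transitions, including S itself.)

Start with {p1, p4, p5}.
From p1 via lambda: add p0.
From p5 via lambda: add p6.
From p0 via lambda: add p2, p10.
From p2 via lambda: add p11.
No new states can be added; the closed set is {p0, p1, p2, p4, p5, p6, p10, p11}.

{p0, p1, p2, p4, p5, p6, p10, p11}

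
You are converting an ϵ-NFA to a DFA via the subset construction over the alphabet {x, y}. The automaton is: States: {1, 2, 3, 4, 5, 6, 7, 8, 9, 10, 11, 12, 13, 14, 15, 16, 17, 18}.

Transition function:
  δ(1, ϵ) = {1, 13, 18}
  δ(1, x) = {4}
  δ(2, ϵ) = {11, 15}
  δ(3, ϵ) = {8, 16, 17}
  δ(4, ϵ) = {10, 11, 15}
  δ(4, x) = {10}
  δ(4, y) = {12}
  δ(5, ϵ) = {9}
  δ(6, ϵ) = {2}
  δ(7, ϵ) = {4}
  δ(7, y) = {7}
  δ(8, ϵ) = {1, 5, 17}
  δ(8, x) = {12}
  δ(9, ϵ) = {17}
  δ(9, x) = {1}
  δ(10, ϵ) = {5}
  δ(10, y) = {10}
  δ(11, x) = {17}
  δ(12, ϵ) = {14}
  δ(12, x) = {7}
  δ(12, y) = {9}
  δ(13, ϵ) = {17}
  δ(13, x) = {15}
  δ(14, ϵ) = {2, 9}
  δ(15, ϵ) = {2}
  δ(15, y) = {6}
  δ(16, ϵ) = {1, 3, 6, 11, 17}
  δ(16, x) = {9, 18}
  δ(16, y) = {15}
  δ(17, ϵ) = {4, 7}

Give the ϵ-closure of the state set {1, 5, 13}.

Start with {1, 5, 13}.
From 1 via ϵ: add 18.
From 5 via ϵ: add 9.
From 13 via ϵ: add 17.
From 17 via ϵ: add 4, 7.
From 4 via ϵ: add 10, 11, 15.
From 15 via ϵ: add 2.
No new states can be added; the closed set is {1, 2, 4, 5, 7, 9, 10, 11, 13, 15, 17, 18}.

{1, 2, 4, 5, 7, 9, 10, 11, 13, 15, 17, 18}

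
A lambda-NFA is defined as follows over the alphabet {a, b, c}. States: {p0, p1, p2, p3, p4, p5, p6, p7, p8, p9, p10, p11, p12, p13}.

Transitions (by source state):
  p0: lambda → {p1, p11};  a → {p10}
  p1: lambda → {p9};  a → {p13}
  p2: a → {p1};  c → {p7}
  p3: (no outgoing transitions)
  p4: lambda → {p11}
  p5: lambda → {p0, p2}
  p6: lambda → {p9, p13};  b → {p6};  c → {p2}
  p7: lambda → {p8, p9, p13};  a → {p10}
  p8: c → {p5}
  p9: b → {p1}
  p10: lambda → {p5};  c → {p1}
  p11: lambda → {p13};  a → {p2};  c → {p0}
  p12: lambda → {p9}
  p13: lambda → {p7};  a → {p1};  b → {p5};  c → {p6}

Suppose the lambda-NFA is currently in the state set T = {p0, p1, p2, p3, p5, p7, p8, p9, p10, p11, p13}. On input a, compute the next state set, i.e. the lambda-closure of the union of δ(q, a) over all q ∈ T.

p0 on a → {p10}.
p1 on a → {p13}.
p2 on a → {p1}.
p7 on a → {p10}.
p11 on a → {p2}.
p13 on a → {p1}.
No a-transition from p3, p5, p8, p9, p10.
Union after reading a: {p1, p2, p10, p13}.
Now take the lambda-closure:
From p1 via lambda: add p9.
From p10 via lambda: add p5.
From p13 via lambda: add p7.
From p5 via lambda: add p0.
From p7 via lambda: add p8.
From p0 via lambda: add p11.
No new states can be added; the closed set is {p0, p1, p2, p5, p7, p8, p9, p10, p11, p13}.

{p0, p1, p2, p5, p7, p8, p9, p10, p11, p13}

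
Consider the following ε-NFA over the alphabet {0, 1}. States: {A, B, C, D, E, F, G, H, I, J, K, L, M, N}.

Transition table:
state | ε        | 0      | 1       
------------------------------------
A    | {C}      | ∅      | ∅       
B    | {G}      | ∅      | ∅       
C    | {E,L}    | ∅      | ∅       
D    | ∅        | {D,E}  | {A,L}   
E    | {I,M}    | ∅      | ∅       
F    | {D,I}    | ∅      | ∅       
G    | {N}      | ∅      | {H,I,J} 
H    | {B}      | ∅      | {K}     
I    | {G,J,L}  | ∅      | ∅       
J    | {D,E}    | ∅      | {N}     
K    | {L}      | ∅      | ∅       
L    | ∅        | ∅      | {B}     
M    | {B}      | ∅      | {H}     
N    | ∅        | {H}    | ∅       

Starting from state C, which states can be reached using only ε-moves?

{B, C, D, E, G, I, J, L, M, N}

Start with {C}.
From C via ε: add E, L.
From E via ε: add I, M.
From I via ε: add G, J.
From M via ε: add B.
From G via ε: add N.
From J via ε: add D.
No new states can be added; the closed set is {B, C, D, E, G, I, J, L, M, N}.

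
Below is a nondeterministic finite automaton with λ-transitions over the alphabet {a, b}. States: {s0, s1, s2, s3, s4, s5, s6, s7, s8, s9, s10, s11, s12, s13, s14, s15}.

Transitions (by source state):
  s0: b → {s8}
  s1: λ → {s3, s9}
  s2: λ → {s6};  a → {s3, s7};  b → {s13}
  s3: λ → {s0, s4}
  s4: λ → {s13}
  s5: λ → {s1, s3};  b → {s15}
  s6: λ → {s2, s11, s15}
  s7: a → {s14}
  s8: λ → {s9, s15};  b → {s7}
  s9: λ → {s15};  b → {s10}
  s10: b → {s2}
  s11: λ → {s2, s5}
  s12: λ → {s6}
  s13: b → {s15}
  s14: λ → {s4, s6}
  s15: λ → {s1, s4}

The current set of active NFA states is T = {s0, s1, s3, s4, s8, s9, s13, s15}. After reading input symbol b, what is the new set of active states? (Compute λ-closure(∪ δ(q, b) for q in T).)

s0 on b → {s8}.
s8 on b → {s7}.
s9 on b → {s10}.
s13 on b → {s15}.
No b-transition from s1, s3, s4, s15.
Union after reading b: {s7, s8, s10, s15}.
Now take the λ-closure:
From s8 via λ: add s9.
From s15 via λ: add s1, s4.
From s1 via λ: add s3.
From s4 via λ: add s13.
From s3 via λ: add s0.
No new states can be added; the closed set is {s0, s1, s3, s4, s7, s8, s9, s10, s13, s15}.

{s0, s1, s3, s4, s7, s8, s9, s10, s13, s15}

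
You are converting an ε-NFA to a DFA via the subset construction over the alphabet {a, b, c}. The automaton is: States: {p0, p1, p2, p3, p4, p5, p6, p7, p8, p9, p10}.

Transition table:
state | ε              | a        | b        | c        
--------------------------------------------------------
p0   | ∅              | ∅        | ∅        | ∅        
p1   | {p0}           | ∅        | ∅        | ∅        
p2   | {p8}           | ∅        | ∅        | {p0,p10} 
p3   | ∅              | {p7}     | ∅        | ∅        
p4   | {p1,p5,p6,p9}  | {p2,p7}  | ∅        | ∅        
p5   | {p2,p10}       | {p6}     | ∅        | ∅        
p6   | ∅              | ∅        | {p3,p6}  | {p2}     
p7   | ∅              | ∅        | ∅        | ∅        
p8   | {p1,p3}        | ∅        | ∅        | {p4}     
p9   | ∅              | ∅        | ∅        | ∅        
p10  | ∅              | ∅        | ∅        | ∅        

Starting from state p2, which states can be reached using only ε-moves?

Start with {p2}.
From p2 via ε: add p8.
From p8 via ε: add p1, p3.
From p1 via ε: add p0.
No new states can be added; the closed set is {p0, p1, p2, p3, p8}.

{p0, p1, p2, p3, p8}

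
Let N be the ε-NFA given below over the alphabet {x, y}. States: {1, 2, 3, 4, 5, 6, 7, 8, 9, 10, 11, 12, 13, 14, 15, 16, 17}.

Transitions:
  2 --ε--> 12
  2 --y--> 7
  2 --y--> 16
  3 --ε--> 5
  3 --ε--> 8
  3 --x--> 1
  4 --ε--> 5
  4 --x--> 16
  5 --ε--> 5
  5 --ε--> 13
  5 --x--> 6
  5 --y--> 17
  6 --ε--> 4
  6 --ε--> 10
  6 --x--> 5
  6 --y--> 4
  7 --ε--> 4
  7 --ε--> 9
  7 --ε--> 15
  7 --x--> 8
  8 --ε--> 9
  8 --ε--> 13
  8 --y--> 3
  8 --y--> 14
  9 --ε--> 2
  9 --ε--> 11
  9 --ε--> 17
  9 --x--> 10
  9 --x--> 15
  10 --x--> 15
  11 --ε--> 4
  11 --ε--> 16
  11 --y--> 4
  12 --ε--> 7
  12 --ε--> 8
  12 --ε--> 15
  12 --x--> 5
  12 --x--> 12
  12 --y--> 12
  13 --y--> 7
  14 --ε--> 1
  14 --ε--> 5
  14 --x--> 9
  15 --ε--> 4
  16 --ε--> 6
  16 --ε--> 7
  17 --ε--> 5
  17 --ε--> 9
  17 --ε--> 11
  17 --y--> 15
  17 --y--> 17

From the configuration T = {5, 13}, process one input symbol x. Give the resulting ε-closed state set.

{4, 5, 6, 10, 13}

5 on x → {6}.
No x-transition from 13.
Union after reading x: {6}.
Now take the ε-closure:
From 6 via ε: add 4, 10.
From 4 via ε: add 5.
From 5 via ε: add 13.
No new states can be added; the closed set is {4, 5, 6, 10, 13}.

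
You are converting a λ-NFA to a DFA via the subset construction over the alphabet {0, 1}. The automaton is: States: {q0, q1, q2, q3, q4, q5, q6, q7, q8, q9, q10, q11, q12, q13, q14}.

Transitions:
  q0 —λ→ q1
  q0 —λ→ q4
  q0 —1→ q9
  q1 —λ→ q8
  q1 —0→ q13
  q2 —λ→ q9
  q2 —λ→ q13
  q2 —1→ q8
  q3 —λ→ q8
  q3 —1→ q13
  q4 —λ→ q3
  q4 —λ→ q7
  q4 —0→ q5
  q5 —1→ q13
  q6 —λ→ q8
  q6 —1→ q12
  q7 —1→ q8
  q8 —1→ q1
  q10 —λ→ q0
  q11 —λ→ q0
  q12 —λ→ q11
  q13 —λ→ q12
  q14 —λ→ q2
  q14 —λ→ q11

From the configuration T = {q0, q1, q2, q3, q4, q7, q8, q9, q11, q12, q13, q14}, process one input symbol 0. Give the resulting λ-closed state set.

q1 on 0 → {q13}.
q4 on 0 → {q5}.
No 0-transition from q0, q2, q3, q7, q8, q9, q11, q12, q13, q14.
Union after reading 0: {q5, q13}.
Now take the λ-closure:
From q13 via λ: add q12.
From q12 via λ: add q11.
From q11 via λ: add q0.
From q0 via λ: add q1, q4.
From q1 via λ: add q8.
From q4 via λ: add q3, q7.
No new states can be added; the closed set is {q0, q1, q3, q4, q5, q7, q8, q11, q12, q13}.

{q0, q1, q3, q4, q5, q7, q8, q11, q12, q13}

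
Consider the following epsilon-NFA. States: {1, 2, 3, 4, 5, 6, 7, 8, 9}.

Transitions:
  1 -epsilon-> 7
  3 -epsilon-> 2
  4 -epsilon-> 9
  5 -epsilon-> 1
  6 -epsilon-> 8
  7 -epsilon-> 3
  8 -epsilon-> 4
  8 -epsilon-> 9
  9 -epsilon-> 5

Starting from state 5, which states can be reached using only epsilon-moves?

{1, 2, 3, 5, 7}

Start with {5}.
From 5 via epsilon: add 1.
From 1 via epsilon: add 7.
From 7 via epsilon: add 3.
From 3 via epsilon: add 2.
No new states can be added; the closed set is {1, 2, 3, 5, 7}.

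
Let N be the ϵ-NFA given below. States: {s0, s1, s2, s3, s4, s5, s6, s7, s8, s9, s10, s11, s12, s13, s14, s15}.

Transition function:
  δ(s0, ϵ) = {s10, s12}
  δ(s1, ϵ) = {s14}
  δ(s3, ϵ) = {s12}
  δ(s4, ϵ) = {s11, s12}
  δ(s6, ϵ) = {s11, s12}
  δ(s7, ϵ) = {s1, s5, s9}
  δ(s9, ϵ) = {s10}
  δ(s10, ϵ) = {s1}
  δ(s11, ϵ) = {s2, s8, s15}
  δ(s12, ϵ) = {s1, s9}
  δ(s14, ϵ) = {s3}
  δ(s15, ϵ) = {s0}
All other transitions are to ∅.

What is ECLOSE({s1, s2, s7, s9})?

{s1, s2, s3, s5, s7, s9, s10, s12, s14}

Start with {s1, s2, s7, s9}.
From s1 via ϵ: add s14.
From s7 via ϵ: add s5.
From s9 via ϵ: add s10.
From s14 via ϵ: add s3.
From s3 via ϵ: add s12.
No new states can be added; the closed set is {s1, s2, s3, s5, s7, s9, s10, s12, s14}.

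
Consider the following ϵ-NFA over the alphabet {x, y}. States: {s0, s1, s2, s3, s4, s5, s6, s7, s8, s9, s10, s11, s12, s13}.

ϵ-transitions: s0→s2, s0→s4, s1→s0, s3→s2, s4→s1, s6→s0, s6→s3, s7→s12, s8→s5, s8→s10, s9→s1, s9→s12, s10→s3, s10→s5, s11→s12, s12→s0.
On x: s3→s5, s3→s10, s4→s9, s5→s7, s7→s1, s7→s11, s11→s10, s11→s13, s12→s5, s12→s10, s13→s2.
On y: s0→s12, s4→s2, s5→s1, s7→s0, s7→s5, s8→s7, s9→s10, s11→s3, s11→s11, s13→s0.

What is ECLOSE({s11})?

Start with {s11}.
From s11 via ϵ: add s12.
From s12 via ϵ: add s0.
From s0 via ϵ: add s2, s4.
From s4 via ϵ: add s1.
No new states can be added; the closed set is {s0, s1, s2, s4, s11, s12}.

{s0, s1, s2, s4, s11, s12}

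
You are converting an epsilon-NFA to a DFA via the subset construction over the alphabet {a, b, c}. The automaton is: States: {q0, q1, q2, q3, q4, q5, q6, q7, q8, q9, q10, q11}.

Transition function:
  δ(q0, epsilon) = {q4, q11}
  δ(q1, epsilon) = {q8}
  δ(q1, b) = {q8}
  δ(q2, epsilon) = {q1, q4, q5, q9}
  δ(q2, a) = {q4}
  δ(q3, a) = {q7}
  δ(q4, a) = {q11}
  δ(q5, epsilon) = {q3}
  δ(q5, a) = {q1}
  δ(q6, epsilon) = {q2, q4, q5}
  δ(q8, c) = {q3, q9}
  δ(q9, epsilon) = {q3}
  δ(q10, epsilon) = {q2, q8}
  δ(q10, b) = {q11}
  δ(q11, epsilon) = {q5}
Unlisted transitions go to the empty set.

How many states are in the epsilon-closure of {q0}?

Start with {q0}.
From q0 via epsilon: add q4, q11.
From q11 via epsilon: add q5.
From q5 via epsilon: add q3.
epsilon-closure = {q0, q3, q4, q5, q11}, which has 5 states.

5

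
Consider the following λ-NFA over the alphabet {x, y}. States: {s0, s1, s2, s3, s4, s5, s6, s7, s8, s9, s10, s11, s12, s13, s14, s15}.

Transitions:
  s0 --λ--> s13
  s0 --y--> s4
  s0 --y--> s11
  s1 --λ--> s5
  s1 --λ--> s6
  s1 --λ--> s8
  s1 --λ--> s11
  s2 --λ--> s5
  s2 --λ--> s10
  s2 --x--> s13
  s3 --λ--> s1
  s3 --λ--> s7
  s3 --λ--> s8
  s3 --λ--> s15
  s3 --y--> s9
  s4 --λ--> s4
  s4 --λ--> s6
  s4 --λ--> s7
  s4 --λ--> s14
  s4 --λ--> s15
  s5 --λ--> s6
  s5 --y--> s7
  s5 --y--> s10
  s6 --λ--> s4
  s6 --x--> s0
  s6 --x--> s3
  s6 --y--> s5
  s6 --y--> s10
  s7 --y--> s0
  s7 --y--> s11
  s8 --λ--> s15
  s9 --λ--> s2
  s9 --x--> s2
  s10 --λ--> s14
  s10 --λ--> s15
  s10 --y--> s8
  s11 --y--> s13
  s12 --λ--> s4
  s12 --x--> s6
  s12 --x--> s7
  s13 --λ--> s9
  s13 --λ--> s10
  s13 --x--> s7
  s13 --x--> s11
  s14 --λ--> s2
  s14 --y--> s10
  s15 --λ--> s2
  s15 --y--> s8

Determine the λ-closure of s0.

{s0, s2, s4, s5, s6, s7, s9, s10, s13, s14, s15}

Start with {s0}.
From s0 via λ: add s13.
From s13 via λ: add s9, s10.
From s9 via λ: add s2.
From s10 via λ: add s14, s15.
From s2 via λ: add s5.
From s5 via λ: add s6.
From s6 via λ: add s4.
From s4 via λ: add s7.
No new states can be added; the closed set is {s0, s2, s4, s5, s6, s7, s9, s10, s13, s14, s15}.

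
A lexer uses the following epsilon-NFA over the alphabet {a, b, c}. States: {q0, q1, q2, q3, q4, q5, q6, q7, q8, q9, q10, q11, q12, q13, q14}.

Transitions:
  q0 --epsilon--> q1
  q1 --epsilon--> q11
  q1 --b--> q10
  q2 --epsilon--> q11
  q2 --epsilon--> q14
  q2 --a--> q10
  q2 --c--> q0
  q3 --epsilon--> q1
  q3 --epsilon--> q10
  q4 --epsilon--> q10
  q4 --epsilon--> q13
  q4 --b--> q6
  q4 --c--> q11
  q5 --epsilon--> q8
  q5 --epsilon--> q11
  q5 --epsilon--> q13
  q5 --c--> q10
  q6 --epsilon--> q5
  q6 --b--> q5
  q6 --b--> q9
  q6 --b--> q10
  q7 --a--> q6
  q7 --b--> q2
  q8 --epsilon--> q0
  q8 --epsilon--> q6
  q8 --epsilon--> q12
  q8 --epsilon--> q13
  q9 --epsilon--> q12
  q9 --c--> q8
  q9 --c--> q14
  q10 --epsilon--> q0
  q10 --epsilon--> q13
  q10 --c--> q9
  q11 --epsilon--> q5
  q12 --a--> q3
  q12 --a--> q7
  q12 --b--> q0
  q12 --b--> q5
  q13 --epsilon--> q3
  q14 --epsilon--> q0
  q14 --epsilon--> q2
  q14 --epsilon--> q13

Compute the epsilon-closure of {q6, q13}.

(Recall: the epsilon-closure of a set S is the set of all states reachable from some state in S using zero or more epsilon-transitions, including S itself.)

{q0, q1, q3, q5, q6, q8, q10, q11, q12, q13}

Start with {q6, q13}.
From q6 via epsilon: add q5.
From q13 via epsilon: add q3.
From q3 via epsilon: add q1, q10.
From q5 via epsilon: add q8, q11.
From q8 via epsilon: add q0, q12.
No new states can be added; the closed set is {q0, q1, q3, q5, q6, q8, q10, q11, q12, q13}.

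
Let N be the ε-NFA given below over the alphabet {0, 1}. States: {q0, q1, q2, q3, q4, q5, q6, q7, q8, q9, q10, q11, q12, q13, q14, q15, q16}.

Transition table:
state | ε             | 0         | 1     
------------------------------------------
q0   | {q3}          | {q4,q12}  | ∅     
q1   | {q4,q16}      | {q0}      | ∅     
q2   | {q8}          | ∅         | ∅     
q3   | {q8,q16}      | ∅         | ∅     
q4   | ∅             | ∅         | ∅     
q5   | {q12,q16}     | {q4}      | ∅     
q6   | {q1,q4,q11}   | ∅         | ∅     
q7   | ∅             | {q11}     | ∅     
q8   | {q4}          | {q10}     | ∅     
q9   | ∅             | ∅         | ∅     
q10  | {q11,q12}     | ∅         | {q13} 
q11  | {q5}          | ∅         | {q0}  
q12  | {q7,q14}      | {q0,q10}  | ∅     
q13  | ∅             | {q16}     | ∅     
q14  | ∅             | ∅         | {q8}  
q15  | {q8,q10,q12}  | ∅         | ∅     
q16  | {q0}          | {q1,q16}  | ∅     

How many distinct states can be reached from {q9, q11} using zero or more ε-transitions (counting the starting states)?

11

Start with {q9, q11}.
From q11 via ε: add q5.
From q5 via ε: add q12, q16.
From q12 via ε: add q7, q14.
From q16 via ε: add q0.
From q0 via ε: add q3.
From q3 via ε: add q8.
From q8 via ε: add q4.
ε-closure = {q0, q3, q4, q5, q7, q8, q9, q11, q12, q14, q16}, which has 11 states.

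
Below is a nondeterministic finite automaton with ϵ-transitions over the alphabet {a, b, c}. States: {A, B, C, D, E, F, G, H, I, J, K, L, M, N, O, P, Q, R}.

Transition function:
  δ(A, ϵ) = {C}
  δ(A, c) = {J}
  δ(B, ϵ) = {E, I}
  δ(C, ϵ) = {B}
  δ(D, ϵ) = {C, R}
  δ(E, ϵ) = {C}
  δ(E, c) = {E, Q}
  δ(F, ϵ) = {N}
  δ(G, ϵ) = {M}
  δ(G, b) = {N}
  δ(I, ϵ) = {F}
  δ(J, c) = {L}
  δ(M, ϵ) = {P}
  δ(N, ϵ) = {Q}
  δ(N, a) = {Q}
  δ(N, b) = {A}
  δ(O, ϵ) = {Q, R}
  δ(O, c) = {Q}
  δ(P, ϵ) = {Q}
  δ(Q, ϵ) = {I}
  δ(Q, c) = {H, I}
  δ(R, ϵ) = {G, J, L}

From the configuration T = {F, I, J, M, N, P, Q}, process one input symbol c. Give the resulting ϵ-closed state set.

J on c → {L}.
Q on c → {H, I}.
No c-transition from F, I, M, N, P.
Union after reading c: {H, I, L}.
Now take the ϵ-closure:
From I via ϵ: add F.
From F via ϵ: add N.
From N via ϵ: add Q.
No new states can be added; the closed set is {F, H, I, L, N, Q}.

{F, H, I, L, N, Q}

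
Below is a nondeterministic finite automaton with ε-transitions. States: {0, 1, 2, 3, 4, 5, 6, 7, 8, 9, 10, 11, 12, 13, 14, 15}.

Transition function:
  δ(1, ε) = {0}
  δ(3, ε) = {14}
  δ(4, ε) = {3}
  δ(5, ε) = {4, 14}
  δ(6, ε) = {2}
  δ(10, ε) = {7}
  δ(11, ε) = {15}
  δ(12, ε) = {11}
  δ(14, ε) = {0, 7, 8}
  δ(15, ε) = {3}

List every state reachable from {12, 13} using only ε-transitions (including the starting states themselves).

{0, 3, 7, 8, 11, 12, 13, 14, 15}

Start with {12, 13}.
From 12 via ε: add 11.
From 11 via ε: add 15.
From 15 via ε: add 3.
From 3 via ε: add 14.
From 14 via ε: add 0, 7, 8.
No new states can be added; the closed set is {0, 3, 7, 8, 11, 12, 13, 14, 15}.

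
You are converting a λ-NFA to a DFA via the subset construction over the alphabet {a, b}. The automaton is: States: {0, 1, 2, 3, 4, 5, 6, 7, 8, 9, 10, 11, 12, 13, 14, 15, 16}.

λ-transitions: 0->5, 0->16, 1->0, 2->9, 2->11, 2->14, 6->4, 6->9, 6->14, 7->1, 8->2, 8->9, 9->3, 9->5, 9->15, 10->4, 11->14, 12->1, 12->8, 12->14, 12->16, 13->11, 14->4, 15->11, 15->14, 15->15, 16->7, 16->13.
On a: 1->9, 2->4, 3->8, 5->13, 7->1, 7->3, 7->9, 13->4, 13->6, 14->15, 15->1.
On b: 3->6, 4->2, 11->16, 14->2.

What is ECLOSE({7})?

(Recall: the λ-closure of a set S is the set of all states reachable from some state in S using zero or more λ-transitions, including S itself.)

{0, 1, 4, 5, 7, 11, 13, 14, 16}

Start with {7}.
From 7 via λ: add 1.
From 1 via λ: add 0.
From 0 via λ: add 5, 16.
From 16 via λ: add 13.
From 13 via λ: add 11.
From 11 via λ: add 14.
From 14 via λ: add 4.
No new states can be added; the closed set is {0, 1, 4, 5, 7, 11, 13, 14, 16}.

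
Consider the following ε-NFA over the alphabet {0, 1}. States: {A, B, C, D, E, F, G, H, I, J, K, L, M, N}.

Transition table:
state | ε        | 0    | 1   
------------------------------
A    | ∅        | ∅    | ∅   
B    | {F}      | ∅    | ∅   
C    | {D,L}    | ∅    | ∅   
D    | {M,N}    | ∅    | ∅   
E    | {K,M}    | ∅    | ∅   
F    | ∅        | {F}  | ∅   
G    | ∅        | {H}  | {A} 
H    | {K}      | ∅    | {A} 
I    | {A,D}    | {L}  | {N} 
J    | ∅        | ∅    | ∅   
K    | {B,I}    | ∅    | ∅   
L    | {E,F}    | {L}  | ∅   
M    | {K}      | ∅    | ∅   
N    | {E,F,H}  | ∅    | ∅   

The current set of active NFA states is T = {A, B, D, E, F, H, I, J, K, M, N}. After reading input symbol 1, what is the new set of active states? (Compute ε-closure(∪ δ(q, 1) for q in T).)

H on 1 → {A}.
I on 1 → {N}.
No 1-transition from A, B, D, E, F, J, K, M, N.
Union after reading 1: {A, N}.
Now take the ε-closure:
From N via ε: add E, F, H.
From E via ε: add K, M.
From K via ε: add B, I.
From I via ε: add D.
No new states can be added; the closed set is {A, B, D, E, F, H, I, K, M, N}.

{A, B, D, E, F, H, I, K, M, N}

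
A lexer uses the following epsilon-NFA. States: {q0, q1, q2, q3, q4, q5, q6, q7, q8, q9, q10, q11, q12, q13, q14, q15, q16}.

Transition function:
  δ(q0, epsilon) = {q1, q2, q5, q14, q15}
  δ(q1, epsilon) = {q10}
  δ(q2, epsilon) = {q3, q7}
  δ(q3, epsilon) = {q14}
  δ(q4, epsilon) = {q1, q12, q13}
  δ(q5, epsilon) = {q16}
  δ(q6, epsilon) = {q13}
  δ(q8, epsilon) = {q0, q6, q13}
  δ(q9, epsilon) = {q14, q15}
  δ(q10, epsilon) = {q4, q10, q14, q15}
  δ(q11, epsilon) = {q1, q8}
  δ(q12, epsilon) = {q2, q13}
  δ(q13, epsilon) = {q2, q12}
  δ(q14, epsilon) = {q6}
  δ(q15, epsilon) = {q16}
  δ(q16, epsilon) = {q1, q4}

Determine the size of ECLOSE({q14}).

Start with {q14}.
From q14 via epsilon: add q6.
From q6 via epsilon: add q13.
From q13 via epsilon: add q2, q12.
From q2 via epsilon: add q3, q7.
epsilon-closure = {q2, q3, q6, q7, q12, q13, q14}, which has 7 states.

7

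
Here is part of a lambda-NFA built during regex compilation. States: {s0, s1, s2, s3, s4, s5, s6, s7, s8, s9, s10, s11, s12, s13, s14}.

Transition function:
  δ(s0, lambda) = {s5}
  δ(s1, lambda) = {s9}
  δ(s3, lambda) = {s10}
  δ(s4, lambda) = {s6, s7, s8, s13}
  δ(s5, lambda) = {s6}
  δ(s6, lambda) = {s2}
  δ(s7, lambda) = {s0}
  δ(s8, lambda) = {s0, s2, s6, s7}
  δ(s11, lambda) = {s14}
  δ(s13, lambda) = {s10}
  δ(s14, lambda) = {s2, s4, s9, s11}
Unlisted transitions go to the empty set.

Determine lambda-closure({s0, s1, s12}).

{s0, s1, s2, s5, s6, s9, s12}

Start with {s0, s1, s12}.
From s0 via lambda: add s5.
From s1 via lambda: add s9.
From s5 via lambda: add s6.
From s6 via lambda: add s2.
No new states can be added; the closed set is {s0, s1, s2, s5, s6, s9, s12}.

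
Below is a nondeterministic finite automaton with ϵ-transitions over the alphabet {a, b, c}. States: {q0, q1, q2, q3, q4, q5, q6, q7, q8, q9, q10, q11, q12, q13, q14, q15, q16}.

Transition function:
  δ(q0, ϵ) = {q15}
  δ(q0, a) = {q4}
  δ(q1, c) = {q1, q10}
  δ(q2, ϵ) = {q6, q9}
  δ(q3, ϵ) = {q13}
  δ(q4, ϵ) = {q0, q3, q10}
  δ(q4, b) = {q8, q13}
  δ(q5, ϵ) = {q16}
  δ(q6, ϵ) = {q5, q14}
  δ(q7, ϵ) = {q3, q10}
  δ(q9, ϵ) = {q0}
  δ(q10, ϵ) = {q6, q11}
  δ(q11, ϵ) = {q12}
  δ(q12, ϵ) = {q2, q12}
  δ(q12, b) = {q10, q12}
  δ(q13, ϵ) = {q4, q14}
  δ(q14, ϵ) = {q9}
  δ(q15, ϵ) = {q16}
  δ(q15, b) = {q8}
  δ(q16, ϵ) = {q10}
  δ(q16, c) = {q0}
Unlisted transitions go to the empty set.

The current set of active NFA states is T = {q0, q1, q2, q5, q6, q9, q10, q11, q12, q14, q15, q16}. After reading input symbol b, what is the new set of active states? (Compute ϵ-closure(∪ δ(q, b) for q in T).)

q12 on b → {q10, q12}.
q15 on b → {q8}.
No b-transition from q0, q1, q2, q5, q6, q9, q10, q11, q14, q16.
Union after reading b: {q8, q10, q12}.
Now take the ϵ-closure:
From q10 via ϵ: add q6, q11.
From q12 via ϵ: add q2.
From q2 via ϵ: add q9.
From q6 via ϵ: add q5, q14.
From q5 via ϵ: add q16.
From q9 via ϵ: add q0.
From q0 via ϵ: add q15.
No new states can be added; the closed set is {q0, q2, q5, q6, q8, q9, q10, q11, q12, q14, q15, q16}.

{q0, q2, q5, q6, q8, q9, q10, q11, q12, q14, q15, q16}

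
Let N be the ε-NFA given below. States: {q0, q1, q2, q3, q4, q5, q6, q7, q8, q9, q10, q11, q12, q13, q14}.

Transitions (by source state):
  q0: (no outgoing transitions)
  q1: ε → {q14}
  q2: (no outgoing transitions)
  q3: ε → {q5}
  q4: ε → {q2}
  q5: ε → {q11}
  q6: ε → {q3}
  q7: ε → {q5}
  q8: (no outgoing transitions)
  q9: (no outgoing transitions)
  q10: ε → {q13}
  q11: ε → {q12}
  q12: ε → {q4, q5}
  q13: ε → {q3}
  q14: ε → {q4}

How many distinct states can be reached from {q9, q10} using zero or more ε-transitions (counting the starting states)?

9

Start with {q9, q10}.
From q10 via ε: add q13.
From q13 via ε: add q3.
From q3 via ε: add q5.
From q5 via ε: add q11.
From q11 via ε: add q12.
From q12 via ε: add q4.
From q4 via ε: add q2.
ε-closure = {q2, q3, q4, q5, q9, q10, q11, q12, q13}, which has 9 states.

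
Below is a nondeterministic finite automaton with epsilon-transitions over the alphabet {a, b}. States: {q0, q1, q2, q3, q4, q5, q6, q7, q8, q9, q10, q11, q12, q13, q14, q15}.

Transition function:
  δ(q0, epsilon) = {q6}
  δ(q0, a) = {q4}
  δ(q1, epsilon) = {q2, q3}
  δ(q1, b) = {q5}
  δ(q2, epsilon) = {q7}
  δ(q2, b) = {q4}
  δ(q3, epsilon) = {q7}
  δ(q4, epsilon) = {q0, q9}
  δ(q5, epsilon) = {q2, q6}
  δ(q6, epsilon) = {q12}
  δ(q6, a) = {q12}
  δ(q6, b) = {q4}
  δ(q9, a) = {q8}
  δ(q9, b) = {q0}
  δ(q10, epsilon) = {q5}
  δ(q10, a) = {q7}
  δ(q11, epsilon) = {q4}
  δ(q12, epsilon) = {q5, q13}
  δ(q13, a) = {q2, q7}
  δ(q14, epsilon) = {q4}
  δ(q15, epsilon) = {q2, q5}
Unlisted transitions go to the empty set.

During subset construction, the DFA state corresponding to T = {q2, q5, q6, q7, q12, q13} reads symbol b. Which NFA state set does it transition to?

q2 on b → {q4}.
q6 on b → {q4}.
No b-transition from q5, q7, q12, q13.
Union after reading b: {q4}.
Now take the epsilon-closure:
From q4 via epsilon: add q0, q9.
From q0 via epsilon: add q6.
From q6 via epsilon: add q12.
From q12 via epsilon: add q5, q13.
From q5 via epsilon: add q2.
From q2 via epsilon: add q7.
No new states can be added; the closed set is {q0, q2, q4, q5, q6, q7, q9, q12, q13}.

{q0, q2, q4, q5, q6, q7, q9, q12, q13}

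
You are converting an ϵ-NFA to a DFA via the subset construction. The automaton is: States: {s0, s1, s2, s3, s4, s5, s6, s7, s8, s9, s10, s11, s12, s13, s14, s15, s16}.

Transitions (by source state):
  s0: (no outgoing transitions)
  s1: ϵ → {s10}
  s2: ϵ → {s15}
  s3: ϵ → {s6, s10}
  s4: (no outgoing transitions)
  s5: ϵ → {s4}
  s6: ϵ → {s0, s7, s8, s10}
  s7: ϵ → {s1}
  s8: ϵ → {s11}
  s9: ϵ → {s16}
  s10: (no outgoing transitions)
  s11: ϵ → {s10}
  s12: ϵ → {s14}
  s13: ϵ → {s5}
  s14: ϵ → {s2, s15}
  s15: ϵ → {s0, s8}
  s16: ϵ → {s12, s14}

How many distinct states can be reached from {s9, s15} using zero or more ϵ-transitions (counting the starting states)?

Start with {s9, s15}.
From s9 via ϵ: add s16.
From s15 via ϵ: add s0, s8.
From s8 via ϵ: add s11.
From s16 via ϵ: add s12, s14.
From s11 via ϵ: add s10.
From s14 via ϵ: add s2.
ϵ-closure = {s0, s2, s8, s9, s10, s11, s12, s14, s15, s16}, which has 10 states.

10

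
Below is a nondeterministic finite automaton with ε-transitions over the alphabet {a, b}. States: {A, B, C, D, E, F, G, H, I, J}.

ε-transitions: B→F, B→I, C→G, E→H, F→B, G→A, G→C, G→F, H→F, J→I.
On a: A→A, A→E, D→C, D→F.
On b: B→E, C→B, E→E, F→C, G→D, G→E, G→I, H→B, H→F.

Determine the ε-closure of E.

Start with {E}.
From E via ε: add H.
From H via ε: add F.
From F via ε: add B.
From B via ε: add I.
No new states can be added; the closed set is {B, E, F, H, I}.

{B, E, F, H, I}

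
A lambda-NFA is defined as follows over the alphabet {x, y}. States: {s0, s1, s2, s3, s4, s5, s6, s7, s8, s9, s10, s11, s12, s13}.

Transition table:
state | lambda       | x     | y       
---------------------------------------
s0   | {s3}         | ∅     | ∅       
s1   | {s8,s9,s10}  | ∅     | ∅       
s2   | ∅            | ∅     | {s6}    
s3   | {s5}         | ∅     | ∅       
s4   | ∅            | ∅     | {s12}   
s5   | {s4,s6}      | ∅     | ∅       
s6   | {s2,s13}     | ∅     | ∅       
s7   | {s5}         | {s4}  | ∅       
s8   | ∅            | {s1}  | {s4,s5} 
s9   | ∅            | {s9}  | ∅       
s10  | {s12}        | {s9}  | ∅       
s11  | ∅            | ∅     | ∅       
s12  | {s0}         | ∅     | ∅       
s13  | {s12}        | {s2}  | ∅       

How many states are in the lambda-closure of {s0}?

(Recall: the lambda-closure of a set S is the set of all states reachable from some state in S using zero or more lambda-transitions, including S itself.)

Start with {s0}.
From s0 via lambda: add s3.
From s3 via lambda: add s5.
From s5 via lambda: add s4, s6.
From s6 via lambda: add s2, s13.
From s13 via lambda: add s12.
lambda-closure = {s0, s2, s3, s4, s5, s6, s12, s13}, which has 8 states.

8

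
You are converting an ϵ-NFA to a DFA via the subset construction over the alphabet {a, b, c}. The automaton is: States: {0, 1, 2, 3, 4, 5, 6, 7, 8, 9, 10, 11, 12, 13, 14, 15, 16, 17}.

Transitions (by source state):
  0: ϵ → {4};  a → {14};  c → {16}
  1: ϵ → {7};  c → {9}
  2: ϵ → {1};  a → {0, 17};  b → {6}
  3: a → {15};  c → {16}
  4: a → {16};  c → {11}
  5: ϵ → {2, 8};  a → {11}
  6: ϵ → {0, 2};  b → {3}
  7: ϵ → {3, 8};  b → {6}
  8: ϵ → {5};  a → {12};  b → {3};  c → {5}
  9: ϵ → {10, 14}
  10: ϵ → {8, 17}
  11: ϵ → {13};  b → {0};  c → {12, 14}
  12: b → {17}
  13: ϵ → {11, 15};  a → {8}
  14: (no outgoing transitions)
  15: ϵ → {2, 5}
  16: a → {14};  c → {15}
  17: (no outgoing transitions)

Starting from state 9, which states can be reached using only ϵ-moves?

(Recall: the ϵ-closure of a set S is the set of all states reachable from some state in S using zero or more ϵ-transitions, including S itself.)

{1, 2, 3, 5, 7, 8, 9, 10, 14, 17}

Start with {9}.
From 9 via ϵ: add 10, 14.
From 10 via ϵ: add 8, 17.
From 8 via ϵ: add 5.
From 5 via ϵ: add 2.
From 2 via ϵ: add 1.
From 1 via ϵ: add 7.
From 7 via ϵ: add 3.
No new states can be added; the closed set is {1, 2, 3, 5, 7, 8, 9, 10, 14, 17}.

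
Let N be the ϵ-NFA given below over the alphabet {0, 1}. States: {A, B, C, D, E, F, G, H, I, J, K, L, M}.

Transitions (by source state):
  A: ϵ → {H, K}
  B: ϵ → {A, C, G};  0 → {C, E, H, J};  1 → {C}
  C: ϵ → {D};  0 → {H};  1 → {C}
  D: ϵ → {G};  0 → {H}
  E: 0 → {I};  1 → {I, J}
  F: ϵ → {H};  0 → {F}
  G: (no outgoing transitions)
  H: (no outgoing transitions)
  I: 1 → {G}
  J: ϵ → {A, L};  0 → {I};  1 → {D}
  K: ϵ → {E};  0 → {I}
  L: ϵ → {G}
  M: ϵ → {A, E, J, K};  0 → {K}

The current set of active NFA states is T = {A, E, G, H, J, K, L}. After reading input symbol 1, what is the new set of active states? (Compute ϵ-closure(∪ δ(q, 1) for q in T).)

E on 1 → {I, J}.
J on 1 → {D}.
No 1-transition from A, G, H, K, L.
Union after reading 1: {D, I, J}.
Now take the ϵ-closure:
From D via ϵ: add G.
From J via ϵ: add A, L.
From A via ϵ: add H, K.
From K via ϵ: add E.
No new states can be added; the closed set is {A, D, E, G, H, I, J, K, L}.

{A, D, E, G, H, I, J, K, L}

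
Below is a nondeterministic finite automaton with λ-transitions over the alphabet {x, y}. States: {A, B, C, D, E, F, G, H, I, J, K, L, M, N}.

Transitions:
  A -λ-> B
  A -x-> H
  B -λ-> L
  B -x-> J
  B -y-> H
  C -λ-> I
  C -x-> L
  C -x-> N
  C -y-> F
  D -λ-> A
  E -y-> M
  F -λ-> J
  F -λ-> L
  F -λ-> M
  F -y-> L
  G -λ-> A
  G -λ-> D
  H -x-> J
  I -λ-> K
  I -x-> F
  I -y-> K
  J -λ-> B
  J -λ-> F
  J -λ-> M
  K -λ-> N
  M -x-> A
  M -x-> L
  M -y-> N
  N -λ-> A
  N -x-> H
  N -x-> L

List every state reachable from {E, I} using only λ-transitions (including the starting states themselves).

Start with {E, I}.
From I via λ: add K.
From K via λ: add N.
From N via λ: add A.
From A via λ: add B.
From B via λ: add L.
No new states can be added; the closed set is {A, B, E, I, K, L, N}.

{A, B, E, I, K, L, N}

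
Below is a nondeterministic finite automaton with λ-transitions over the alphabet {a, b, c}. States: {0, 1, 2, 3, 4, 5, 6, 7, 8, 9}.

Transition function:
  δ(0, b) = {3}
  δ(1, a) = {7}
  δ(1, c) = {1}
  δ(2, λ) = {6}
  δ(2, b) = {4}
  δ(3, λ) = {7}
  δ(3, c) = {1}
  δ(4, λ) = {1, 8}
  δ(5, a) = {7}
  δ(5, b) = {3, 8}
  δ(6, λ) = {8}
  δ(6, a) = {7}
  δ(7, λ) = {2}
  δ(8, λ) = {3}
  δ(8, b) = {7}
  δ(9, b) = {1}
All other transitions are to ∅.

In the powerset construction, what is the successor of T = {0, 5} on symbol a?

5 on a → {7}.
No a-transition from 0.
Union after reading a: {7}.
Now take the λ-closure:
From 7 via λ: add 2.
From 2 via λ: add 6.
From 6 via λ: add 8.
From 8 via λ: add 3.
No new states can be added; the closed set is {2, 3, 6, 7, 8}.

{2, 3, 6, 7, 8}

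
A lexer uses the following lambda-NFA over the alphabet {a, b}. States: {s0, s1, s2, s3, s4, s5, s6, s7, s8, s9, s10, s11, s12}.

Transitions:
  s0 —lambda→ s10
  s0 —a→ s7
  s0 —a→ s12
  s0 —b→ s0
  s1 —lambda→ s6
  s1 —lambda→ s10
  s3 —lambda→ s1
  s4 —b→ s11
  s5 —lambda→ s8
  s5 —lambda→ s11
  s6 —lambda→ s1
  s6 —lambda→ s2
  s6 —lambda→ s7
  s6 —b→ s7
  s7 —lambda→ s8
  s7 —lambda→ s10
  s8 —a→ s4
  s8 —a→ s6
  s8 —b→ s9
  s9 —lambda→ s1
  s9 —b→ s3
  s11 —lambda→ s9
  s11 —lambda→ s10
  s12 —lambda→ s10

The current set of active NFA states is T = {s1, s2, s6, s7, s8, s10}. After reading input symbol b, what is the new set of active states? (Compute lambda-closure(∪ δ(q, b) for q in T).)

{s1, s2, s6, s7, s8, s9, s10}

s6 on b → {s7}.
s8 on b → {s9}.
No b-transition from s1, s2, s7, s10.
Union after reading b: {s7, s9}.
Now take the lambda-closure:
From s7 via lambda: add s8, s10.
From s9 via lambda: add s1.
From s1 via lambda: add s6.
From s6 via lambda: add s2.
No new states can be added; the closed set is {s1, s2, s6, s7, s8, s9, s10}.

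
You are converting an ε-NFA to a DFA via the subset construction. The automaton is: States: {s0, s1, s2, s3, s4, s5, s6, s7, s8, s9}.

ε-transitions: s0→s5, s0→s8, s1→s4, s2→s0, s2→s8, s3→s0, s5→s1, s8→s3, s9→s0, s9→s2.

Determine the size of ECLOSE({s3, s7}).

Start with {s3, s7}.
From s3 via ε: add s0.
From s0 via ε: add s5, s8.
From s5 via ε: add s1.
From s1 via ε: add s4.
ε-closure = {s0, s1, s3, s4, s5, s7, s8}, which has 7 states.

7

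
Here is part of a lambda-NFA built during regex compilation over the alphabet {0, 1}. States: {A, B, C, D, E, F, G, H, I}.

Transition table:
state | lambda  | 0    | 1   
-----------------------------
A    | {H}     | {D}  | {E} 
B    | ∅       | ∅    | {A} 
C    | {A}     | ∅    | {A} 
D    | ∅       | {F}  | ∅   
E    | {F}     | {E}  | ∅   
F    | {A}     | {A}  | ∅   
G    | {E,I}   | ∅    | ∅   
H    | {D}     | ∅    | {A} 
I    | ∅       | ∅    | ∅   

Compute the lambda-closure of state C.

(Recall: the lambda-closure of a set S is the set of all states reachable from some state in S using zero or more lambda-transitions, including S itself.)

{A, C, D, H}

Start with {C}.
From C via lambda: add A.
From A via lambda: add H.
From H via lambda: add D.
No new states can be added; the closed set is {A, C, D, H}.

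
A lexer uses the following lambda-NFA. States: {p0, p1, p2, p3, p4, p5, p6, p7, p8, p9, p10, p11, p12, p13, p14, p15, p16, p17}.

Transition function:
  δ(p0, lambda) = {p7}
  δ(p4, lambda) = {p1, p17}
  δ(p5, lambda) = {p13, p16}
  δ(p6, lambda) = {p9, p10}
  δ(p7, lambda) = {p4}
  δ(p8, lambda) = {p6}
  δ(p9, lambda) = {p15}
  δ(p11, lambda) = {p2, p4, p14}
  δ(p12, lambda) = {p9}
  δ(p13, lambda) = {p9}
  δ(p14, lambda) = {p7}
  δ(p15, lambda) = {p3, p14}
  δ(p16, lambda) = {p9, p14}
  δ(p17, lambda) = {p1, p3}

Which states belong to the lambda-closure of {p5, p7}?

{p1, p3, p4, p5, p7, p9, p13, p14, p15, p16, p17}

Start with {p5, p7}.
From p5 via lambda: add p13, p16.
From p7 via lambda: add p4.
From p4 via lambda: add p1, p17.
From p13 via lambda: add p9.
From p16 via lambda: add p14.
From p9 via lambda: add p15.
From p17 via lambda: add p3.
No new states can be added; the closed set is {p1, p3, p4, p5, p7, p9, p13, p14, p15, p16, p17}.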